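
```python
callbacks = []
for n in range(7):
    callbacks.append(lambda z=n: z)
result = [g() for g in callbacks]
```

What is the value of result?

Step 1: Default arg z=n captures n at each iteration.
Step 2: Each lambda has its own default: 0, 1, ..., 6.
Step 3: result = [0, 1, 2, 3, 4, 5, 6]

The answer is [0, 1, 2, 3, 4, 5, 6].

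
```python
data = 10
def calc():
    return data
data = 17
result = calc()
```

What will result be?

Step 1: data is first set to 10, then reassigned to 17.
Step 2: calc() is called after the reassignment, so it looks up the current global data = 17.
Step 3: result = 17

The answer is 17.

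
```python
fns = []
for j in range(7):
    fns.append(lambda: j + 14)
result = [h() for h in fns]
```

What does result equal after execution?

Step 1: All lambdas capture j by reference. After the loop, j = 6.
Step 2: Each call returns 6 + 14 = 20.
Step 3: result = [20, 20, 20, 20, 20, 20, 20]

The answer is [20, 20, 20, 20, 20, 20, 20].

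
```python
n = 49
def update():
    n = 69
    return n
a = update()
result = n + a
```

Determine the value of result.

Step 1: Global n = 49. update() returns local n = 69.
Step 2: a = 69. Global n still = 49.
Step 3: result = 49 + 69 = 118

The answer is 118.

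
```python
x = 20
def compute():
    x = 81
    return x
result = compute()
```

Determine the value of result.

Step 1: Global x = 20.
Step 2: compute() creates local x = 81, shadowing the global.
Step 3: Returns local x = 81. result = 81

The answer is 81.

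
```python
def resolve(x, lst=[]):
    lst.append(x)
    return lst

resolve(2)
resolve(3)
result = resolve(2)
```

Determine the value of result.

Step 1: Mutable default argument gotcha! The list [] is created once.
Step 2: Each call appends to the SAME list: [2], [2, 3], [2, 3, 2].
Step 3: result = [2, 3, 2]

The answer is [2, 3, 2].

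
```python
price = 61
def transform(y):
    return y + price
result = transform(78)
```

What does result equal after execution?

Step 1: price = 61 is defined globally.
Step 2: transform(78) uses parameter y = 78 and looks up price from global scope = 61.
Step 3: result = 78 + 61 = 139

The answer is 139.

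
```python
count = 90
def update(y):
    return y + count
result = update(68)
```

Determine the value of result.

Step 1: count = 90 is defined globally.
Step 2: update(68) uses parameter y = 68 and looks up count from global scope = 90.
Step 3: result = 68 + 90 = 158

The answer is 158.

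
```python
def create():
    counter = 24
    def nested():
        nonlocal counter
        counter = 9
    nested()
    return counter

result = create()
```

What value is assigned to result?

Step 1: create() sets counter = 24.
Step 2: nested() uses nonlocal to reassign counter = 9.
Step 3: result = 9

The answer is 9.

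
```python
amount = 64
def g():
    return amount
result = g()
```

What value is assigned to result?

Step 1: amount = 64 is defined in the global scope.
Step 2: g() looks up amount. No local amount exists, so Python checks the global scope via LEGB rule and finds amount = 64.
Step 3: result = 64

The answer is 64.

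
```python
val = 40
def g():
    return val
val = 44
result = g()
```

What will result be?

Step 1: val is first set to 40, then reassigned to 44.
Step 2: g() is called after the reassignment, so it looks up the current global val = 44.
Step 3: result = 44

The answer is 44.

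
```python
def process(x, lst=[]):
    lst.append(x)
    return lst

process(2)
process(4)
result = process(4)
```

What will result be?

Step 1: Mutable default argument gotcha! The list [] is created once.
Step 2: Each call appends to the SAME list: [2], [2, 4], [2, 4, 4].
Step 3: result = [2, 4, 4]

The answer is [2, 4, 4].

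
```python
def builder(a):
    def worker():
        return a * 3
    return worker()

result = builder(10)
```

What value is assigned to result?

Step 1: builder(10) binds parameter a = 10.
Step 2: worker() accesses a = 10 from enclosing scope.
Step 3: result = 10 * 3 = 30

The answer is 30.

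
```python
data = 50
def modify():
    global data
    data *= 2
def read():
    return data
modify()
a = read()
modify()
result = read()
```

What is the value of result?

Step 1: data = 50.
Step 2: First modify(): data = 50 * 2 = 100.
Step 3: Second modify(): data = 100 * 2 = 200.
Step 4: read() returns 200

The answer is 200.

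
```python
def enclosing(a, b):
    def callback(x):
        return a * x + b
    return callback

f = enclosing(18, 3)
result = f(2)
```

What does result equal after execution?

Step 1: enclosing(18, 3) captures a = 18, b = 3.
Step 2: f(2) computes 18 * 2 + 3 = 39.
Step 3: result = 39

The answer is 39.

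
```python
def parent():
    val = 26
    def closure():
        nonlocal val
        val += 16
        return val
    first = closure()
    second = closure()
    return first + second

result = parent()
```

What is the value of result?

Step 1: val starts at 26.
Step 2: First call: val = 26 + 16 = 42, returns 42.
Step 3: Second call: val = 42 + 16 = 58, returns 58.
Step 4: result = 42 + 58 = 100

The answer is 100.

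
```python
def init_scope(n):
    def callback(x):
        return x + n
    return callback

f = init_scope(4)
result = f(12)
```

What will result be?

Step 1: init_scope(4) creates a closure that captures n = 4.
Step 2: f(12) calls the closure with x = 12, returning 12 + 4 = 16.
Step 3: result = 16

The answer is 16.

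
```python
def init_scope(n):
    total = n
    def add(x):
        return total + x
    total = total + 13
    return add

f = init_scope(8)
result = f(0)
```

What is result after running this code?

Step 1: init_scope(8) sets total = 8, then total = 8 + 13 = 21.
Step 2: Closures capture by reference, so add sees total = 21.
Step 3: f(0) returns 21 + 0 = 21

The answer is 21.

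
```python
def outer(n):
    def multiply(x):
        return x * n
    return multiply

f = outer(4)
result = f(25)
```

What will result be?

Step 1: outer(4) returns multiply closure with n = 4.
Step 2: f(25) computes 25 * 4 = 100.
Step 3: result = 100

The answer is 100.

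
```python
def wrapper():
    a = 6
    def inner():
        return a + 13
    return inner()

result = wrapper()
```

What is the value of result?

Step 1: wrapper() defines a = 6.
Step 2: inner() reads a = 6 from enclosing scope, returns 6 + 13 = 19.
Step 3: result = 19

The answer is 19.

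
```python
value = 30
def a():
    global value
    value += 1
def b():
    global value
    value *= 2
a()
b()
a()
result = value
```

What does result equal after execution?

Step 1: value = 30.
Step 2: a(): value = 30 + 1 = 31.
Step 3: b(): value = 31 * 2 = 62.
Step 4: a(): value = 62 + 1 = 63

The answer is 63.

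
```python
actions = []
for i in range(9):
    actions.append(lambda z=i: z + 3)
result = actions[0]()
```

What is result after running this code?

Step 1: Default argument z=i captures i's value at definition time.
Step 2: actions[0] was defined when i = 0, so z defaults to 0.
Step 3: result = 0 + 3 = 3 (default arg fixes the late binding issue)

The answer is 3.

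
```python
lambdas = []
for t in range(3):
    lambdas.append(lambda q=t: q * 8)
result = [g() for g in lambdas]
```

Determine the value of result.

Step 1: Default arg q=t captures t at each iteration.
Step 2: lambdas[k] has q defaulting to k, returns k * 8.
Step 3: result = [0, 8, 16]

The answer is [0, 8, 16].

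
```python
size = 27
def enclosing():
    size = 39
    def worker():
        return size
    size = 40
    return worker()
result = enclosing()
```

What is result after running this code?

Step 1: enclosing() sets size = 39, then later size = 40.
Step 2: worker() is called after size is reassigned to 40. Closures capture variables by reference, not by value.
Step 3: result = 40

The answer is 40.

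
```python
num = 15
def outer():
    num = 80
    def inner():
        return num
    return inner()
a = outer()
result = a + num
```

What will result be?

Step 1: outer() has local num = 80. inner() reads from enclosing.
Step 2: outer() returns 80. Global num = 15 unchanged.
Step 3: result = 80 + 15 = 95

The answer is 95.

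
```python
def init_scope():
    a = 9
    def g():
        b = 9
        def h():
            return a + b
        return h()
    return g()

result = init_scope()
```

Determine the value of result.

Step 1: init_scope() defines a = 9. g() defines b = 9.
Step 2: h() accesses both from enclosing scopes: a = 9, b = 9.
Step 3: result = 9 + 9 = 18

The answer is 18.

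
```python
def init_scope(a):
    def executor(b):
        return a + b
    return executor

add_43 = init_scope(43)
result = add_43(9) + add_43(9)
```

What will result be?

Step 1: add_43 captures a = 43.
Step 2: add_43(9) = 43 + 9 = 52, called twice.
Step 3: result = 52 + 52 = 104

The answer is 104.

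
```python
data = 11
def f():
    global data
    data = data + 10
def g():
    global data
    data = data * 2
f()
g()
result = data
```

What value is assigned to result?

Step 1: data = 11.
Step 2: f() adds 10: data = 11 + 10 = 21.
Step 3: g() doubles: data = 21 * 2 = 42.
Step 4: result = 42

The answer is 42.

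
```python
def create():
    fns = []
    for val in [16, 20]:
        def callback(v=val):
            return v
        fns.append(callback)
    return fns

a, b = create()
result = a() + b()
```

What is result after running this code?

Step 1: Default argument v=val captures val at each iteration.
Step 2: a() returns 16 (captured at first iteration), b() returns 20 (captured at second).
Step 3: result = 16 + 20 = 36

The answer is 36.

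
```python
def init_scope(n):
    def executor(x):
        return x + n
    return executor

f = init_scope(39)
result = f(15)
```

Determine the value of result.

Step 1: init_scope(39) creates a closure that captures n = 39.
Step 2: f(15) calls the closure with x = 15, returning 15 + 39 = 54.
Step 3: result = 54

The answer is 54.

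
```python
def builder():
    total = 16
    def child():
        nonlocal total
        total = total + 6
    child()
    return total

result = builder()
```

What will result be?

Step 1: builder() sets total = 16.
Step 2: child() uses nonlocal to modify total in builder's scope: total = 16 + 6 = 22.
Step 3: builder() returns the modified total = 22

The answer is 22.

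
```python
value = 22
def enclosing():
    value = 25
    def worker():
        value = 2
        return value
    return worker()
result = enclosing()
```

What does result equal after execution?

Step 1: Three scopes define value: global (22), enclosing (25), worker (2).
Step 2: worker() has its own local value = 2, which shadows both enclosing and global.
Step 3: result = 2 (local wins in LEGB)

The answer is 2.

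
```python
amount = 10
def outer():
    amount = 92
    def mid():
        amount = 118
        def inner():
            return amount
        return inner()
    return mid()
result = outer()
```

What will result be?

Step 1: Three levels of shadowing: global 10, outer 92, mid 118.
Step 2: inner() finds amount = 118 in enclosing mid() scope.
Step 3: result = 118

The answer is 118.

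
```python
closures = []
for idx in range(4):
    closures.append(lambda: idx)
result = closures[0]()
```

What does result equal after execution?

Step 1: The loop creates 4 lambdas, all referencing the same variable idx.
Step 2: After the loop, idx = 3 (final value).
Step 3: closures[0]() looks up idx at call time and finds 3. This is the late binding gotcha. result = 3

The answer is 3.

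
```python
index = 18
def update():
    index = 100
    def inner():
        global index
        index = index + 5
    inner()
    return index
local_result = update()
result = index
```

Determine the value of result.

Step 1: Global index = 18. update() creates local index = 100.
Step 2: inner() declares global index and adds 5: global index = 18 + 5 = 23.
Step 3: update() returns its local index = 100 (unaffected by inner).
Step 4: result = global index = 23

The answer is 23.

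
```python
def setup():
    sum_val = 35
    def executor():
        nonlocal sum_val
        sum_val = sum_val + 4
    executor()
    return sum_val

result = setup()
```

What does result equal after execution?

Step 1: setup() sets sum_val = 35.
Step 2: executor() uses nonlocal to modify sum_val in setup's scope: sum_val = 35 + 4 = 39.
Step 3: setup() returns the modified sum_val = 39

The answer is 39.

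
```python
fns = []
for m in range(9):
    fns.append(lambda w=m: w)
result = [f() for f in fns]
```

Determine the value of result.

Step 1: Default arg w=m captures m at each iteration.
Step 2: Each lambda has its own default: 0, 1, ..., 8.
Step 3: result = [0, 1, 2, 3, 4, 5, 6, 7, 8]

The answer is [0, 1, 2, 3, 4, 5, 6, 7, 8].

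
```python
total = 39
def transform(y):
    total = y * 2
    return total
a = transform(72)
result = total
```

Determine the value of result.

Step 1: Global total = 39.
Step 2: transform(72) creates local total = 72 * 2 = 144.
Step 3: Global total unchanged because no global keyword. result = 39

The answer is 39.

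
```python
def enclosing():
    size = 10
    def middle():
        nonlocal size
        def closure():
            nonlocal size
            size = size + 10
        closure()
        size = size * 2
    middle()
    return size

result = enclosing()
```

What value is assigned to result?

Step 1: size = 10.
Step 2: closure() adds 10: size = 10 + 10 = 20.
Step 3: middle() doubles: size = 20 * 2 = 40.
Step 4: result = 40

The answer is 40.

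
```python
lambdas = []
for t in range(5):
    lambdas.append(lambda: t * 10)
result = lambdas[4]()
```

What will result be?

Step 1: All lambdas reference the same variable t (late binding).
Step 2: After the loop, t = 4. Every lambda returns t * 10.
Step 3: lambdas[4]() = 4 * 10 = 40

The answer is 40.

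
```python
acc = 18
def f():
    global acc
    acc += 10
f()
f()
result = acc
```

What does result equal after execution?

Step 1: acc = 18.
Step 2: First f(): acc = 18 + 10 = 28.
Step 3: Second f(): acc = 28 + 10 = 38. result = 38

The answer is 38.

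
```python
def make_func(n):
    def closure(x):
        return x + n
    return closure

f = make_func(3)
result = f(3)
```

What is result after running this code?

Step 1: make_func(3) creates a closure that captures n = 3.
Step 2: f(3) calls the closure with x = 3, returning 3 + 3 = 6.
Step 3: result = 6

The answer is 6.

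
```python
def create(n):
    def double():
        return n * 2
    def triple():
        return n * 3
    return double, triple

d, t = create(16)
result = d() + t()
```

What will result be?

Step 1: Both closures capture the same n = 16.
Step 2: d() = 16 * 2 = 32, t() = 16 * 3 = 48.
Step 3: result = 32 + 48 = 80

The answer is 80.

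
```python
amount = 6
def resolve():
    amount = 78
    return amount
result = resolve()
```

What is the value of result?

Step 1: Global amount = 6.
Step 2: resolve() creates local amount = 78, shadowing the global.
Step 3: Returns local amount = 78. result = 78

The answer is 78.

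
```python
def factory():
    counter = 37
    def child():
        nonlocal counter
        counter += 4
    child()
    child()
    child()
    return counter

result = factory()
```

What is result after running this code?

Step 1: counter starts at 37.
Step 2: child() is called 3 times, each adding 4.
Step 3: counter = 37 + 4 * 3 = 49

The answer is 49.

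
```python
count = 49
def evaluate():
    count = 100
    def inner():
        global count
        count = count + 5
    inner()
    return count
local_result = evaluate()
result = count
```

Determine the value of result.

Step 1: Global count = 49. evaluate() creates local count = 100.
Step 2: inner() declares global count and adds 5: global count = 49 + 5 = 54.
Step 3: evaluate() returns its local count = 100 (unaffected by inner).
Step 4: result = global count = 54

The answer is 54.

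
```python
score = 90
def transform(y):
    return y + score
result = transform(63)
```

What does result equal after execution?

Step 1: score = 90 is defined globally.
Step 2: transform(63) uses parameter y = 63 and looks up score from global scope = 90.
Step 3: result = 63 + 90 = 153

The answer is 153.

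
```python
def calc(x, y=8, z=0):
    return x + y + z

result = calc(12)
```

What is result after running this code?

Step 1: calc(12) uses defaults y = 8, z = 0.
Step 2: Returns 12 + 8 + 0 = 20.
Step 3: result = 20

The answer is 20.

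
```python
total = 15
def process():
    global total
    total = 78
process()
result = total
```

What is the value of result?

Step 1: total = 15 globally.
Step 2: process() declares global total and sets it to 78.
Step 3: After process(), global total = 78. result = 78

The answer is 78.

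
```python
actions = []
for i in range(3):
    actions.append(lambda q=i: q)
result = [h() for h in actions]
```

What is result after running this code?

Step 1: Default arg q=i captures i at each iteration.
Step 2: Each lambda has its own default: 0, 1, ..., 2.
Step 3: result = [0, 1, 2]

The answer is [0, 1, 2].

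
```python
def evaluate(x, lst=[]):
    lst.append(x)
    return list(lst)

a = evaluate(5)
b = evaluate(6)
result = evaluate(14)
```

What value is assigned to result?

Step 1: Default list is shared. list() creates copies for return values.
Step 2: Internal list grows: [5] -> [5, 6] -> [5, 6, 14].
Step 3: result = [5, 6, 14]

The answer is [5, 6, 14].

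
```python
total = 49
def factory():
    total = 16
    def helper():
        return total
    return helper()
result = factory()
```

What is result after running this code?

Step 1: total = 49 globally, but factory() defines total = 16 locally.
Step 2: helper() looks up total. Not in local scope, so checks enclosing scope (factory) and finds total = 16.
Step 3: result = 16

The answer is 16.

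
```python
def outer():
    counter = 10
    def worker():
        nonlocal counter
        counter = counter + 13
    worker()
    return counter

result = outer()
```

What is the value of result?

Step 1: outer() sets counter = 10.
Step 2: worker() uses nonlocal to modify counter in outer's scope: counter = 10 + 13 = 23.
Step 3: outer() returns the modified counter = 23

The answer is 23.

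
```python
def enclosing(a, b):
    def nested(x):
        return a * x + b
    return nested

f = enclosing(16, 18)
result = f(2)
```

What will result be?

Step 1: enclosing(16, 18) captures a = 16, b = 18.
Step 2: f(2) computes 16 * 2 + 18 = 50.
Step 3: result = 50

The answer is 50.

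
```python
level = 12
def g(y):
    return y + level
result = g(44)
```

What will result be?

Step 1: level = 12 is defined globally.
Step 2: g(44) uses parameter y = 44 and looks up level from global scope = 12.
Step 3: result = 44 + 12 = 56

The answer is 56.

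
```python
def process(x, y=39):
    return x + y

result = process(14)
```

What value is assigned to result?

Step 1: process(14) uses default y = 39.
Step 2: Returns 14 + 39 = 53.
Step 3: result = 53

The answer is 53.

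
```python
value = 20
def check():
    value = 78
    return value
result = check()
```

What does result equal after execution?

Step 1: Global value = 20.
Step 2: check() creates local value = 78, shadowing the global.
Step 3: Returns local value = 78. result = 78

The answer is 78.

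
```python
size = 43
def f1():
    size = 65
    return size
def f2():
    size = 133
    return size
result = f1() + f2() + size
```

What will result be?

Step 1: Each function shadows global size with its own local.
Step 2: f1() returns 65, f2() returns 133.
Step 3: Global size = 43 is unchanged. result = 65 + 133 + 43 = 241

The answer is 241.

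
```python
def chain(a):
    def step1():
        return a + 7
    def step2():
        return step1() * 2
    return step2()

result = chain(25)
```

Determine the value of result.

Step 1: chain(25) captures a = 25.
Step 2: step2() calls step1() which returns 25 + 7 = 32.
Step 3: step2() returns 32 * 2 = 64

The answer is 64.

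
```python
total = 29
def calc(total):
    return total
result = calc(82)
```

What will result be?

Step 1: Global total = 29.
Step 2: calc(82) takes parameter total = 82, which shadows the global.
Step 3: result = 82

The answer is 82.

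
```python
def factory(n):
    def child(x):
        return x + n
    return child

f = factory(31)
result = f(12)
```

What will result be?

Step 1: factory(31) creates a closure that captures n = 31.
Step 2: f(12) calls the closure with x = 12, returning 12 + 31 = 43.
Step 3: result = 43

The answer is 43.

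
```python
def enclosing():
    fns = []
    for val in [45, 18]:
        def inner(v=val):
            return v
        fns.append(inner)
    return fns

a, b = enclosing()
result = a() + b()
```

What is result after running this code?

Step 1: Default argument v=val captures val at each iteration.
Step 2: a() returns 45 (captured at first iteration), b() returns 18 (captured at second).
Step 3: result = 45 + 18 = 63

The answer is 63.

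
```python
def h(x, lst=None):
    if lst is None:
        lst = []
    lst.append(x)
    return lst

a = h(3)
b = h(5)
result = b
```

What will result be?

Step 1: None default with guard creates a NEW list each call.
Step 2: a = [3] (fresh list). b = [5] (another fresh list).
Step 3: result = [5] (this is the fix for mutable default)

The answer is [5].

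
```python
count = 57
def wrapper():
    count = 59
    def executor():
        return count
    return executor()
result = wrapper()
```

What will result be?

Step 1: count = 57 globally, but wrapper() defines count = 59 locally.
Step 2: executor() looks up count. Not in local scope, so checks enclosing scope (wrapper) and finds count = 59.
Step 3: result = 59

The answer is 59.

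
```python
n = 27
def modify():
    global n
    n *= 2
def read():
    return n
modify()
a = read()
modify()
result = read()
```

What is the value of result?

Step 1: n = 27.
Step 2: First modify(): n = 27 * 2 = 54.
Step 3: Second modify(): n = 54 * 2 = 108.
Step 4: read() returns 108

The answer is 108.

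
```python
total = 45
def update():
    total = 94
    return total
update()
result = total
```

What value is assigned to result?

Step 1: Global total = 45.
Step 2: update() creates local total = 94 (shadow, not modification).
Step 3: After update() returns, global total is unchanged. result = 45

The answer is 45.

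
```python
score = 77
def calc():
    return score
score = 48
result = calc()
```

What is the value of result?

Step 1: score is first set to 77, then reassigned to 48.
Step 2: calc() is called after the reassignment, so it looks up the current global score = 48.
Step 3: result = 48

The answer is 48.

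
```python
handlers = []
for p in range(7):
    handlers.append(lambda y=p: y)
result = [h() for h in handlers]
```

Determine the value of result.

Step 1: Default arg y=p captures p at each iteration.
Step 2: Each lambda has its own default: 0, 1, ..., 6.
Step 3: result = [0, 1, 2, 3, 4, 5, 6]

The answer is [0, 1, 2, 3, 4, 5, 6].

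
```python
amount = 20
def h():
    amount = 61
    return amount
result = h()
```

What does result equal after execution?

Step 1: Global amount = 20.
Step 2: h() creates local amount = 61, shadowing the global.
Step 3: Returns local amount = 61. result = 61

The answer is 61.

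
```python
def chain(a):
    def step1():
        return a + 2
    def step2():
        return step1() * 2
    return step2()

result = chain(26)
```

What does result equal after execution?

Step 1: chain(26) captures a = 26.
Step 2: step2() calls step1() which returns 26 + 2 = 28.
Step 3: step2() returns 28 * 2 = 56

The answer is 56.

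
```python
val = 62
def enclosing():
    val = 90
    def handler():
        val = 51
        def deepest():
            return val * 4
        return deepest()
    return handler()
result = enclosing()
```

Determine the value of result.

Step 1: deepest() looks up val through LEGB: not local, finds val = 51 in enclosing handler().
Step 2: Returns 51 * 4 = 204.
Step 3: result = 204

The answer is 204.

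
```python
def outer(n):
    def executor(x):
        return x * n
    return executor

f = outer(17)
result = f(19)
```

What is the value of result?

Step 1: outer(17) creates a closure capturing n = 17.
Step 2: f(19) computes 19 * 17 = 323.
Step 3: result = 323

The answer is 323.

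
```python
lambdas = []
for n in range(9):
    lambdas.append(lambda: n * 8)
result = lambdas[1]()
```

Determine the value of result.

Step 1: All lambdas reference the same variable n (late binding).
Step 2: After the loop, n = 8. Every lambda returns n * 8.
Step 3: lambdas[1]() = 8 * 8 = 64

The answer is 64.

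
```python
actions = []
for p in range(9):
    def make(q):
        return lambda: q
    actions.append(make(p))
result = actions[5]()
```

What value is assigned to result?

Step 1: make(p) creates a new scope capturing q = p at call time.
Step 2: actions[5] = make(5), so its lambda captures q = 5.
Step 3: result = 5 (closure factory fixes late binding)

The answer is 5.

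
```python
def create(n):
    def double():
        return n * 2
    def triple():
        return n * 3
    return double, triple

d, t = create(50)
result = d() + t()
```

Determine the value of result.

Step 1: Both closures capture the same n = 50.
Step 2: d() = 50 * 2 = 100, t() = 50 * 3 = 150.
Step 3: result = 100 + 150 = 250

The answer is 250.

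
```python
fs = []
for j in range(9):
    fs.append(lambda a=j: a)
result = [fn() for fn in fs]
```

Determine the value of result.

Step 1: Default arg a=j captures j at each iteration.
Step 2: Each lambda has its own default: 0, 1, ..., 8.
Step 3: result = [0, 1, 2, 3, 4, 5, 6, 7, 8]

The answer is [0, 1, 2, 3, 4, 5, 6, 7, 8].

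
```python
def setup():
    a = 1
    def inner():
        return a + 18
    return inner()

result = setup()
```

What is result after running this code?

Step 1: setup() defines a = 1.
Step 2: inner() reads a = 1 from enclosing scope, returns 1 + 18 = 19.
Step 3: result = 19

The answer is 19.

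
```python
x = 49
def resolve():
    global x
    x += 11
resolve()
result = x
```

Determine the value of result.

Step 1: x = 49 globally.
Step 2: resolve() modifies global x: x += 11 = 60.
Step 3: result = 60

The answer is 60.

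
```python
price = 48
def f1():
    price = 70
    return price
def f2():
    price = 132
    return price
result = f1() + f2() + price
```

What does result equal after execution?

Step 1: Each function shadows global price with its own local.
Step 2: f1() returns 70, f2() returns 132.
Step 3: Global price = 48 is unchanged. result = 70 + 132 + 48 = 250

The answer is 250.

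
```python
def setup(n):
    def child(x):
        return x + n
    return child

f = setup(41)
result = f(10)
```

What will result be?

Step 1: setup(41) creates a closure that captures n = 41.
Step 2: f(10) calls the closure with x = 10, returning 10 + 41 = 51.
Step 3: result = 51

The answer is 51.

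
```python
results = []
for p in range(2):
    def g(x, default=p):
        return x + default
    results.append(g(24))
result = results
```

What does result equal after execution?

Step 1: Default argument default=p is evaluated at function definition time.
Step 2: Each iteration creates g with default = current p value.
Step 3: g(24) returns 24 + default. results = [24, 25]

The answer is [24, 25].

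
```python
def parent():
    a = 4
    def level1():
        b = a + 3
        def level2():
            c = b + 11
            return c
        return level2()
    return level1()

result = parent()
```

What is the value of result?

Step 1: a = 4. b = a + 3 = 7.
Step 2: c = b + 11 = 7 + 11 = 18.
Step 3: result = 18

The answer is 18.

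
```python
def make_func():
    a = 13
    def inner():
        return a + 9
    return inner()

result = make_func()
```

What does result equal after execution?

Step 1: make_func() defines a = 13.
Step 2: inner() reads a = 13 from enclosing scope, returns 13 + 9 = 22.
Step 3: result = 22

The answer is 22.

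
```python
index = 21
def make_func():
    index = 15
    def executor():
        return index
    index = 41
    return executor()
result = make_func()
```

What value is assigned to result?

Step 1: make_func() sets index = 15, then later index = 41.
Step 2: executor() is called after index is reassigned to 41. Closures capture variables by reference, not by value.
Step 3: result = 41

The answer is 41.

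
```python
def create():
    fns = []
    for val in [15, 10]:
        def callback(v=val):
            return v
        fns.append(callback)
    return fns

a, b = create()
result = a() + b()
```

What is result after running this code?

Step 1: Default argument v=val captures val at each iteration.
Step 2: a() returns 15 (captured at first iteration), b() returns 10 (captured at second).
Step 3: result = 15 + 10 = 25

The answer is 25.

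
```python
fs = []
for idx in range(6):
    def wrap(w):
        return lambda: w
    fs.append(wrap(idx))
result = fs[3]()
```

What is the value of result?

Step 1: wrap(idx) creates a new scope capturing w = idx at call time.
Step 2: fs[3] = wrap(3), so its lambda captures w = 3.
Step 3: result = 3 (closure factory fixes late binding)

The answer is 3.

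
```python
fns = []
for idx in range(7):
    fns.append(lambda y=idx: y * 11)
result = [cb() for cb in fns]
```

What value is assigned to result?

Step 1: Default arg y=idx captures idx at each iteration.
Step 2: fns[k] has y defaulting to k, returns k * 11.
Step 3: result = [0, 11, 22, 33, 44, 55, 66]

The answer is [0, 11, 22, 33, 44, 55, 66].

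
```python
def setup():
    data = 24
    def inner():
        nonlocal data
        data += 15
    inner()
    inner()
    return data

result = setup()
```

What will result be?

Step 1: data starts at 24.
Step 2: inner() is called 2 times, each adding 15.
Step 3: data = 24 + 15 * 2 = 54

The answer is 54.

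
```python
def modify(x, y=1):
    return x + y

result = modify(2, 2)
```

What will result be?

Step 1: modify(2, 2) overrides default y with 2.
Step 2: Returns 2 + 2 = 4.
Step 3: result = 4

The answer is 4.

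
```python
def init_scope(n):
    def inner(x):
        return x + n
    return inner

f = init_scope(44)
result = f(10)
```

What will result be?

Step 1: init_scope(44) creates a closure that captures n = 44.
Step 2: f(10) calls the closure with x = 10, returning 10 + 44 = 54.
Step 3: result = 54

The answer is 54.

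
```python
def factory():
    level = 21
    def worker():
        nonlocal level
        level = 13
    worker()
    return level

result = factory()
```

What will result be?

Step 1: factory() sets level = 21.
Step 2: worker() uses nonlocal to reassign level = 13.
Step 3: result = 13

The answer is 13.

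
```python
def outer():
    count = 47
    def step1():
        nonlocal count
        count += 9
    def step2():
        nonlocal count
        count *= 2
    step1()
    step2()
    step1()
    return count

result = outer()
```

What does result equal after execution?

Step 1: count = 47.
Step 2: step1(): count = 47 + 9 = 56.
Step 3: step2(): count = 56 * 2 = 112.
Step 4: step1(): count = 112 + 9 = 121. result = 121

The answer is 121.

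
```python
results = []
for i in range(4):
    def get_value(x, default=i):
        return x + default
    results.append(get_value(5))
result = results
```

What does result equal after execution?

Step 1: Default argument default=i is evaluated at function definition time.
Step 2: Each iteration creates get_value with default = current i value.
Step 3: get_value(5) returns 5 + default. results = [5, 6, 7, 8]

The answer is [5, 6, 7, 8].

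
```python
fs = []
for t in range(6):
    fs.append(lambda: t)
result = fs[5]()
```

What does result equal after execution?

Step 1: The loop creates 6 lambdas, all referencing the same variable t.
Step 2: After the loop, t = 5 (final value).
Step 3: fs[5]() looks up t at call time and finds 5. This is the late binding gotcha. result = 5

The answer is 5.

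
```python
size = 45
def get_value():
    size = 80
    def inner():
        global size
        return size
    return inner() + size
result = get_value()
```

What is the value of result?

Step 1: Global size = 45. get_value() shadows with local size = 80.
Step 2: inner() uses global keyword, so inner() returns global size = 45.
Step 3: get_value() returns 45 + 80 = 125

The answer is 125.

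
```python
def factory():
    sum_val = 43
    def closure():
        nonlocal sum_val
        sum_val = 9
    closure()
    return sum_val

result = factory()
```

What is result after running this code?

Step 1: factory() sets sum_val = 43.
Step 2: closure() uses nonlocal to reassign sum_val = 9.
Step 3: result = 9

The answer is 9.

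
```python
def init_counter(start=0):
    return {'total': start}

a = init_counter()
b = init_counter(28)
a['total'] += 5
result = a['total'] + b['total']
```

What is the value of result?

Step 1: init_counter() returns a new dict each call (immutable default 0).
Step 2: a = {'total': 0}, b = {'total': 28}.
Step 3: a['total'] += 5 = 5. result = 5 + 28 = 33

The answer is 33.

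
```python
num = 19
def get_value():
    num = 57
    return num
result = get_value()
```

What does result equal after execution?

Step 1: Global num = 19.
Step 2: get_value() creates local num = 57, shadowing the global.
Step 3: Returns local num = 57. result = 57

The answer is 57.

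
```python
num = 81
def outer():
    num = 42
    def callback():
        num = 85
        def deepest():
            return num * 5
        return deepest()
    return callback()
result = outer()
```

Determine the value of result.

Step 1: deepest() looks up num through LEGB: not local, finds num = 85 in enclosing callback().
Step 2: Returns 85 * 5 = 425.
Step 3: result = 425

The answer is 425.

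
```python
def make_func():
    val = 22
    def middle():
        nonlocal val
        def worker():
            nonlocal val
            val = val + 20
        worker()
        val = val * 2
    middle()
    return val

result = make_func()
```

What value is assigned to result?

Step 1: val = 22.
Step 2: worker() adds 20: val = 22 + 20 = 42.
Step 3: middle() doubles: val = 42 * 2 = 84.
Step 4: result = 84

The answer is 84.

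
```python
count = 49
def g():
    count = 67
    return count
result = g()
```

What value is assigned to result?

Step 1: Global count = 49.
Step 2: g() creates local count = 67, shadowing the global.
Step 3: Returns local count = 67. result = 67

The answer is 67.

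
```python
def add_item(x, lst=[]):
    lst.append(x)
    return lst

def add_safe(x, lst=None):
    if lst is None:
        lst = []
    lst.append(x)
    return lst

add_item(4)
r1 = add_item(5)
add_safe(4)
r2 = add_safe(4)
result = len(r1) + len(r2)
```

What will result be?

Step 1: add_item shares mutable default: after 2 calls, lst = [4, 5], len = 2.
Step 2: add_safe creates fresh list each time: r2 = [4], len = 1.
Step 3: result = 2 + 1 = 3

The answer is 3.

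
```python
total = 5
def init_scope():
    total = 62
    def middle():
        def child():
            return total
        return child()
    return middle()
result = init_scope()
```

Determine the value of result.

Step 1: init_scope() defines total = 62. middle() and child() have no local total.
Step 2: child() checks local (none), enclosing middle() (none), enclosing init_scope() and finds total = 62.
Step 3: result = 62

The answer is 62.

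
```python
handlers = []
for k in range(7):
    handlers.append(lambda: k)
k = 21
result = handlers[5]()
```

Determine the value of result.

Step 1: Lambdas capture the variable k by reference, not by value.
Step 2: After the loop, k is reassigned to 21.
Step 3: handlers[5]() looks up the current k = 21. result = 21

The answer is 21.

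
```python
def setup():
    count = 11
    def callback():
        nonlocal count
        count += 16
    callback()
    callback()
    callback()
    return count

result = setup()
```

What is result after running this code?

Step 1: count starts at 11.
Step 2: callback() is called 3 times, each adding 16.
Step 3: count = 11 + 16 * 3 = 59

The answer is 59.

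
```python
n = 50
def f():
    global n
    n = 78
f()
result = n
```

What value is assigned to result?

Step 1: n = 50 globally.
Step 2: f() declares global n and sets it to 78.
Step 3: After f(), global n = 78. result = 78

The answer is 78.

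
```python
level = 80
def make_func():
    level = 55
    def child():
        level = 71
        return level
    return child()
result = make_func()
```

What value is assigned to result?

Step 1: Three scopes define level: global (80), make_func (55), child (71).
Step 2: child() has its own local level = 71, which shadows both enclosing and global.
Step 3: result = 71 (local wins in LEGB)

The answer is 71.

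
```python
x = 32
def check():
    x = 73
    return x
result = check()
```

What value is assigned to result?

Step 1: Global x = 32.
Step 2: check() creates local x = 73, shadowing the global.
Step 3: Returns local x = 73. result = 73

The answer is 73.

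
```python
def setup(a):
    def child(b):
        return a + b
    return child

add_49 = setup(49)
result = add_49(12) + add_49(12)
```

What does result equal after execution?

Step 1: add_49 captures a = 49.
Step 2: add_49(12) = 49 + 12 = 61, called twice.
Step 3: result = 61 + 61 = 122

The answer is 122.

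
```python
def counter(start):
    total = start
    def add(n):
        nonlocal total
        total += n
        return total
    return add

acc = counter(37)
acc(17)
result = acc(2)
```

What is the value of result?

Step 1: counter(37) creates closure with total = 37.
Step 2: First acc(17): total = 37 + 17 = 54.
Step 3: Second acc(2): total = 54 + 2 = 56. result = 56

The answer is 56.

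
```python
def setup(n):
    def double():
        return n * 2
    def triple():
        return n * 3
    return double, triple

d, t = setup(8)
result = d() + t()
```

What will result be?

Step 1: Both closures capture the same n = 8.
Step 2: d() = 8 * 2 = 16, t() = 8 * 3 = 24.
Step 3: result = 16 + 24 = 40

The answer is 40.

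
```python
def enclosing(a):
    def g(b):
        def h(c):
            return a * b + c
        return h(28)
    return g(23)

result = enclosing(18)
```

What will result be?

Step 1: a = 18, b = 23, c = 28.
Step 2: h() computes a * b + c = 18 * 23 + 28 = 442.
Step 3: result = 442

The answer is 442.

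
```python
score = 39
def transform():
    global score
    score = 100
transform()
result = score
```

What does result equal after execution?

Step 1: score = 39 globally.
Step 2: transform() declares global score and sets it to 100.
Step 3: After transform(), global score = 100. result = 100

The answer is 100.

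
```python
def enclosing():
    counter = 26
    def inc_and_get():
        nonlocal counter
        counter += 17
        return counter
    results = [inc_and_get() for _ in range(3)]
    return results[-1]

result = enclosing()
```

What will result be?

Step 1: counter = 26.
Step 2: Three calls to inc_and_get(), each adding 17.
Step 3: Last value = 26 + 17 * 3 = 77

The answer is 77.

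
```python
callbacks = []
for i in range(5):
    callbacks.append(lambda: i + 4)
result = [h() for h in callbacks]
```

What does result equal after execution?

Step 1: All lambdas capture i by reference. After the loop, i = 4.
Step 2: Each call returns 4 + 4 = 8.
Step 3: result = [8, 8, 8, 8, 8]

The answer is [8, 8, 8, 8, 8].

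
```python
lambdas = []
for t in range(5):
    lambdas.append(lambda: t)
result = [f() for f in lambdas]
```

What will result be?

Step 1: All 5 lambdas share the same variable t.
Step 2: After the loop, t = 4.
Step 3: Each call returns 4. result = [4, 4, 4, 4, 4]

The answer is [4, 4, 4, 4, 4].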